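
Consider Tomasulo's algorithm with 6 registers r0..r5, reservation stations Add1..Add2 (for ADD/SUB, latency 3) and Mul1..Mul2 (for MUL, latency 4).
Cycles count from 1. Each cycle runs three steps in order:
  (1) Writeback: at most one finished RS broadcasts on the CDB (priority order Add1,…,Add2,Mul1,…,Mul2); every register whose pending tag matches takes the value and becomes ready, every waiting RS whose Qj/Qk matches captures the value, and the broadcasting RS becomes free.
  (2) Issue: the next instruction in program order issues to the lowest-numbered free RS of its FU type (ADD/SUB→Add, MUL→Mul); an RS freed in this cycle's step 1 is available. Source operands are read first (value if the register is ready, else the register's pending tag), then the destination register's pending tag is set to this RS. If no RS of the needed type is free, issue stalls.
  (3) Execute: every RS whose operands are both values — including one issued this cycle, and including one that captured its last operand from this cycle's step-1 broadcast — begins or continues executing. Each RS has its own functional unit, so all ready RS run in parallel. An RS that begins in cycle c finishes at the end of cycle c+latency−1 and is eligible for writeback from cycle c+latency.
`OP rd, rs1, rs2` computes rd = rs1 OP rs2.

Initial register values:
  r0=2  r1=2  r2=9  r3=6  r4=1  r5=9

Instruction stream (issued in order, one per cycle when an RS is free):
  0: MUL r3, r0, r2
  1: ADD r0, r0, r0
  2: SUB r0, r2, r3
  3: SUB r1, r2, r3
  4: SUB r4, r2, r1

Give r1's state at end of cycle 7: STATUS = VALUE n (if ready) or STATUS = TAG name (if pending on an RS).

STATUS = TAG Add1

c1: issue MUL r3<-Mul1 | r0:2,r1:2,r2:9,r3:Mul1,r4:1,r5:9
c2: issue ADD r0<-Add1 | r0:Add1,r1:2,r2:9,r3:Mul1,r4:1,r5:9
c3: issue SUB r0<-Add2 | r0:Add2,r1:2,r2:9,r3:Mul1,r4:1,r5:9
c4: stall | r0:Add2,r1:2,r2:9,r3:Mul1,r4:1,r5:9
c5: CDB Add1=4; issue SUB r1<-Add1 | r0:Add2,r1:Add1,r2:9,r3:Mul1,r4:1,r5:9
c6: CDB Mul1=18; stall | r0:Add2,r1:Add1,r2:9,r3:18,r4:1,r5:9
c7: stall | r0:Add2,r1:Add1,r2:9,r3:18,r4:1,r5:9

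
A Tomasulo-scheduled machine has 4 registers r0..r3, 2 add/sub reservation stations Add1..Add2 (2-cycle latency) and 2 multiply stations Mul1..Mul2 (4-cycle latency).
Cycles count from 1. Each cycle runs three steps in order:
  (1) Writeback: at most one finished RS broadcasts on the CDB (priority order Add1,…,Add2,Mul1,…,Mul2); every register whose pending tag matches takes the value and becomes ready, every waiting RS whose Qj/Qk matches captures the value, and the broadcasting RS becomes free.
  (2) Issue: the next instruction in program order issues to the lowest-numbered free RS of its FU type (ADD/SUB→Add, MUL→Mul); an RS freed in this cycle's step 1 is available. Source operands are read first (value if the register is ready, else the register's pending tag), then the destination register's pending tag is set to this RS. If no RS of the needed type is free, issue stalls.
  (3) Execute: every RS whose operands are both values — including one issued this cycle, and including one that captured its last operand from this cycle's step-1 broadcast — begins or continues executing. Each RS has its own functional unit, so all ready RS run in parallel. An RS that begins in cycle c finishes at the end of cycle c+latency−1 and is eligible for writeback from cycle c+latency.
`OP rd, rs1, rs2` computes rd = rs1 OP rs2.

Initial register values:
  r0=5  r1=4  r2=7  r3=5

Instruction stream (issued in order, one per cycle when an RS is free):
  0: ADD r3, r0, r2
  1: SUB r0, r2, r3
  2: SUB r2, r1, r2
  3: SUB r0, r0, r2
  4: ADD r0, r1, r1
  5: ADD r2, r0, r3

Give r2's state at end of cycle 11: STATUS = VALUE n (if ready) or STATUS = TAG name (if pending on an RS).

STATUS = VALUE 20

  c1: issue ADD r3<-Add1  regs: r0:5,r1:4,r2:7,r3:Add1
  c2: issue SUB r0<-Add2  regs: r0:Add2,r1:4,r2:7,r3:Add1
  c3: CDB Add1=12; issue SUB r2<-Add1  regs: r0:Add2,r1:4,r2:Add1,r3:12
  c4: stall  regs: r0:Add2,r1:4,r2:Add1,r3:12
  c5: CDB Add1=-3; issue SUB r0<-Add1  regs: r0:Add1,r1:4,r2:-3,r3:12
  c6: CDB Add2=-5; issue ADD r0<-Add2  regs: r0:Add2,r1:4,r2:-3,r3:12
  c7: stall  regs: r0:Add2,r1:4,r2:-3,r3:12
  c8: CDB Add1=-2; issue ADD r2<-Add1  regs: r0:Add2,r1:4,r2:Add1,r3:12
  c9: CDB Add2=8  regs: r0:8,r1:4,r2:Add1,r3:12
  c10: -  regs: r0:8,r1:4,r2:Add1,r3:12
  c11: CDB Add1=20  regs: r0:8,r1:4,r2:20,r3:12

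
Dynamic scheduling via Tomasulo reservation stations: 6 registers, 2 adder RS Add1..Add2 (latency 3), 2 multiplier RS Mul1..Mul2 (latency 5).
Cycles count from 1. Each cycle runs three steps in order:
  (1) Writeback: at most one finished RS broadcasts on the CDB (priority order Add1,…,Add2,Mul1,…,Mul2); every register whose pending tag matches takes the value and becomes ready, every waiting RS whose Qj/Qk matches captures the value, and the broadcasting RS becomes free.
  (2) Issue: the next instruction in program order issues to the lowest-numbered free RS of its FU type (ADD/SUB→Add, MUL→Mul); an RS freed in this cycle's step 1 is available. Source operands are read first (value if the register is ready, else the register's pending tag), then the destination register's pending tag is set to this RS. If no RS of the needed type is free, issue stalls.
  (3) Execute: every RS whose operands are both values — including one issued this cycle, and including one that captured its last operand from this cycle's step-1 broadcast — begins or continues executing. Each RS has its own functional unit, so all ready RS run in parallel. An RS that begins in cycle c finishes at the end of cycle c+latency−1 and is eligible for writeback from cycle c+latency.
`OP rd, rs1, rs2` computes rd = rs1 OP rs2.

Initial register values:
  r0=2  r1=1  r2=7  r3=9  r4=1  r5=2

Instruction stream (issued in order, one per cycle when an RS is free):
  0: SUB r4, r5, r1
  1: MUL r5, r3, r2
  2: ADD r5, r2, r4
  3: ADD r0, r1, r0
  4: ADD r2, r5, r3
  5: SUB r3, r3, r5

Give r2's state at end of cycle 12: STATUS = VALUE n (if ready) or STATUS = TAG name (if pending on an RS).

STATUS = VALUE 17

c1: issue SUB r4<-Add1 | r0:2,r1:1,r2:7,r3:9,r4:Add1,r5:2
c2: issue MUL r5<-Mul1 | r0:2,r1:1,r2:7,r3:9,r4:Add1,r5:Mul1
c3: issue ADD r5<-Add2 | r0:2,r1:1,r2:7,r3:9,r4:Add1,r5:Add2
c4: CDB Add1=1; issue ADD r0<-Add1 | r0:Add1,r1:1,r2:7,r3:9,r4:1,r5:Add2
c5: stall | r0:Add1,r1:1,r2:7,r3:9,r4:1,r5:Add2
c6: stall | r0:Add1,r1:1,r2:7,r3:9,r4:1,r5:Add2
c7: CDB Add1=3; issue ADD r2<-Add1 | r0:3,r1:1,r2:Add1,r3:9,r4:1,r5:Add2
c8: CDB Add2=8; issue SUB r3<-Add2 | r0:3,r1:1,r2:Add1,r3:Add2,r4:1,r5:8
c9: CDB Mul1=63 | r0:3,r1:1,r2:Add1,r3:Add2,r4:1,r5:8
c10: - | r0:3,r1:1,r2:Add1,r3:Add2,r4:1,r5:8
c11: CDB Add1=17 | r0:3,r1:1,r2:17,r3:Add2,r4:1,r5:8
c12: CDB Add2=1 | r0:3,r1:1,r2:17,r3:1,r4:1,r5:8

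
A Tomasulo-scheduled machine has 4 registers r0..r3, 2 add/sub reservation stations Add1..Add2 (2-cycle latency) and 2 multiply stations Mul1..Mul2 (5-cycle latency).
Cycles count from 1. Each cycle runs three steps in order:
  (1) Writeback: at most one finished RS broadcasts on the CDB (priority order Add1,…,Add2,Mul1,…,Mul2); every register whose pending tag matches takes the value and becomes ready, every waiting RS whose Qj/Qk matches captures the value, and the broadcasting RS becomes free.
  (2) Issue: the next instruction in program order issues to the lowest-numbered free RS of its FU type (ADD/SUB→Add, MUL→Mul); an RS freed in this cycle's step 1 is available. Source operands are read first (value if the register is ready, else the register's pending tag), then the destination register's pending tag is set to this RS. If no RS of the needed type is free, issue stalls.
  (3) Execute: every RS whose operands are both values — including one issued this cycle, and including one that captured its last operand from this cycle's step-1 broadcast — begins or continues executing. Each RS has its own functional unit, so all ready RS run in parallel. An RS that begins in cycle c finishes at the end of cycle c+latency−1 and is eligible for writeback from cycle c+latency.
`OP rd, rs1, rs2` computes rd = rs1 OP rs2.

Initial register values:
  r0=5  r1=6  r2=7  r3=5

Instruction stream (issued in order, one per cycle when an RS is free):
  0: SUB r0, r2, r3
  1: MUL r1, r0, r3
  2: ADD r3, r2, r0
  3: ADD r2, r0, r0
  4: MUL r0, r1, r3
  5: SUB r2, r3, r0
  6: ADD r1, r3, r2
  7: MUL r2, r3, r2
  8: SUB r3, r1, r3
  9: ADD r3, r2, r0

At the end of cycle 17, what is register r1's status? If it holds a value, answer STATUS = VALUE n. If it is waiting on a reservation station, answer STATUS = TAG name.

STATUS = VALUE -72

c1: issue SUB r0<-Add1 | r0:Add1,r1:6,r2:7,r3:5
c2: issue MUL r1<-Mul1 | r0:Add1,r1:Mul1,r2:7,r3:5
c3: CDB Add1=2; issue ADD r3<-Add1 | r0:2,r1:Mul1,r2:7,r3:Add1
c4: issue ADD r2<-Add2 | r0:2,r1:Mul1,r2:Add2,r3:Add1
c5: CDB Add1=9; issue MUL r0<-Mul2 | r0:Mul2,r1:Mul1,r2:Add2,r3:9
c6: CDB Add2=4; issue SUB r2<-Add1 | r0:Mul2,r1:Mul1,r2:Add1,r3:9
c7: issue ADD r1<-Add2 | r0:Mul2,r1:Add2,r2:Add1,r3:9
c8: CDB Mul1=10; issue MUL r2<-Mul1 | r0:Mul2,r1:Add2,r2:Mul1,r3:9
c9: stall | r0:Mul2,r1:Add2,r2:Mul1,r3:9
c10: stall | r0:Mul2,r1:Add2,r2:Mul1,r3:9
c11: stall | r0:Mul2,r1:Add2,r2:Mul1,r3:9
c12: stall | r0:Mul2,r1:Add2,r2:Mul1,r3:9
c13: CDB Mul2=90; stall | r0:90,r1:Add2,r2:Mul1,r3:9
c14: stall | r0:90,r1:Add2,r2:Mul1,r3:9
c15: CDB Add1=-81; issue SUB r3<-Add1 | r0:90,r1:Add2,r2:Mul1,r3:Add1
c16: stall | r0:90,r1:Add2,r2:Mul1,r3:Add1
c17: CDB Add2=-72; issue ADD r3<-Add2 | r0:90,r1:-72,r2:Mul1,r3:Add2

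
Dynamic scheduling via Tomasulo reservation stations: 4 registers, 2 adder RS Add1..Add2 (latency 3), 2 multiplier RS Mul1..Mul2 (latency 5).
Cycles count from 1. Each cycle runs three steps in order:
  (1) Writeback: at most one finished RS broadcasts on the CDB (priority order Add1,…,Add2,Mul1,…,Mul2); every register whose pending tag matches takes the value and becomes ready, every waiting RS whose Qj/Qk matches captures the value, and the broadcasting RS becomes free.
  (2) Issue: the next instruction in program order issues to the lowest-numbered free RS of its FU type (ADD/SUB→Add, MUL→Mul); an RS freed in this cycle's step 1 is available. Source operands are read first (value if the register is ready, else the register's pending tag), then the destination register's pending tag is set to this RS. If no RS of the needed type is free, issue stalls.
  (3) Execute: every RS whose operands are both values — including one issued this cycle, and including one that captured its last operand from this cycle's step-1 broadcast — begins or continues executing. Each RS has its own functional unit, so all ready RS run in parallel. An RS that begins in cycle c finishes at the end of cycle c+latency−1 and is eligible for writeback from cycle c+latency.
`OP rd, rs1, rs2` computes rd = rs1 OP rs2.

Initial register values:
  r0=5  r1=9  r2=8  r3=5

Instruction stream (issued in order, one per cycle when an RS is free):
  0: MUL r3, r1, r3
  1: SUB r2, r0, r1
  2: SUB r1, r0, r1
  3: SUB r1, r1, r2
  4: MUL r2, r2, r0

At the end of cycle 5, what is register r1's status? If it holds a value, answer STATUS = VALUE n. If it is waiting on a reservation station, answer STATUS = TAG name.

STATUS = TAG Add1

c1: issue MUL r3<-Mul1 | r0:5,r1:9,r2:8,r3:Mul1
c2: issue SUB r2<-Add1 | r0:5,r1:9,r2:Add1,r3:Mul1
c3: issue SUB r1<-Add2 | r0:5,r1:Add2,r2:Add1,r3:Mul1
c4: stall | r0:5,r1:Add2,r2:Add1,r3:Mul1
c5: CDB Add1=-4; issue SUB r1<-Add1 | r0:5,r1:Add1,r2:-4,r3:Mul1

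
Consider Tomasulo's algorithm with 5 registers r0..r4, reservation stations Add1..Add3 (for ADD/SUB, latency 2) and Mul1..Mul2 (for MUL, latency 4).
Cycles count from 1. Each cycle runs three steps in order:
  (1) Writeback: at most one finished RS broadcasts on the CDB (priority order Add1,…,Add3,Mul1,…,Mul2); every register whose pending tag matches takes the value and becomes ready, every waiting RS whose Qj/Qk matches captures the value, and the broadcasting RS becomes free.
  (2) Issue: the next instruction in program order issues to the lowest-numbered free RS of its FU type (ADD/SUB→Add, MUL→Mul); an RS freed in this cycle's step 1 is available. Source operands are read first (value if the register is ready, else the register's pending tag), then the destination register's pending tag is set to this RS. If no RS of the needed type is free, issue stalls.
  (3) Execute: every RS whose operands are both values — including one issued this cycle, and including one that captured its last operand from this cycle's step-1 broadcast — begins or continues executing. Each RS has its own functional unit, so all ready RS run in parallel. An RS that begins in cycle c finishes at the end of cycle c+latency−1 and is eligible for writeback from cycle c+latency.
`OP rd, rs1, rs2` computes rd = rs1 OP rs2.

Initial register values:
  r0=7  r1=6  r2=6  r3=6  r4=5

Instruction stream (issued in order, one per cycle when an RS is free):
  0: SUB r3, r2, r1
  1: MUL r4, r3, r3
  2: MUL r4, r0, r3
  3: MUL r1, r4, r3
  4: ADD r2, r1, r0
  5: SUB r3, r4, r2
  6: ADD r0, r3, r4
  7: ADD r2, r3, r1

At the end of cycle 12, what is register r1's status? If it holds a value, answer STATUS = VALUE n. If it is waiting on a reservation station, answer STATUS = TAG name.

STATUS = VALUE 0

cycle 1: issue SUB r3<-Add1 // r0:7,r1:6,r2:6,r3:Add1,r4:5
cycle 2: issue MUL r4<-Mul1 // r0:7,r1:6,r2:6,r3:Add1,r4:Mul1
cycle 3: CDB Add1=0; issue MUL r4<-Mul2 // r0:7,r1:6,r2:6,r3:0,r4:Mul2
cycle 4: stall // r0:7,r1:6,r2:6,r3:0,r4:Mul2
cycle 5: stall // r0:7,r1:6,r2:6,r3:0,r4:Mul2
cycle 6: stall // r0:7,r1:6,r2:6,r3:0,r4:Mul2
cycle 7: CDB Mul1=0; issue MUL r1<-Mul1 // r0:7,r1:Mul1,r2:6,r3:0,r4:Mul2
cycle 8: CDB Mul2=0; issue ADD r2<-Add1 // r0:7,r1:Mul1,r2:Add1,r3:0,r4:0
cycle 9: issue SUB r3<-Add2 // r0:7,r1:Mul1,r2:Add1,r3:Add2,r4:0
cycle 10: issue ADD r0<-Add3 // r0:Add3,r1:Mul1,r2:Add1,r3:Add2,r4:0
cycle 11: stall // r0:Add3,r1:Mul1,r2:Add1,r3:Add2,r4:0
cycle 12: CDB Mul1=0; stall // r0:Add3,r1:0,r2:Add1,r3:Add2,r4:0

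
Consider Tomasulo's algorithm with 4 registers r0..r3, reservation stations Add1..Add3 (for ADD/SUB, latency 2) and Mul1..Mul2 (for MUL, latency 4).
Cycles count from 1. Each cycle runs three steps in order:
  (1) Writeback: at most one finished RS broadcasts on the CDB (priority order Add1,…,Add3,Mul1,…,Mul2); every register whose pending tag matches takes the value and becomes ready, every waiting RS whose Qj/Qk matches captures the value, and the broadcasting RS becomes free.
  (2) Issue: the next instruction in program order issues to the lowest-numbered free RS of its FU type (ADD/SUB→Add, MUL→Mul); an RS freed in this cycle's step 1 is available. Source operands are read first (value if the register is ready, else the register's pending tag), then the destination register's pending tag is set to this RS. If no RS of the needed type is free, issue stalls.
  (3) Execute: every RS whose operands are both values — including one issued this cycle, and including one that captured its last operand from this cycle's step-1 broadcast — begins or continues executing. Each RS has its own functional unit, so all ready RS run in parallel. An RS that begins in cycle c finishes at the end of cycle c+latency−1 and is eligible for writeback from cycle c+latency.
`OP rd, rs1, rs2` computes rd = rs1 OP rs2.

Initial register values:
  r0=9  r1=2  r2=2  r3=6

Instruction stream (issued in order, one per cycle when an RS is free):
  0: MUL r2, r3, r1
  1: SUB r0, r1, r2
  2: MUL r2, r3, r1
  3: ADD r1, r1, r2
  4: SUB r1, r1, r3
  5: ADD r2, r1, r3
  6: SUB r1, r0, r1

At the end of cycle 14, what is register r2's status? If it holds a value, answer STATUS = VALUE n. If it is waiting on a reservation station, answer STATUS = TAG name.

cycle 1: issue MUL r2<-Mul1 // r0:9,r1:2,r2:Mul1,r3:6
cycle 2: issue SUB r0<-Add1 // r0:Add1,r1:2,r2:Mul1,r3:6
cycle 3: issue MUL r2<-Mul2 // r0:Add1,r1:2,r2:Mul2,r3:6
cycle 4: issue ADD r1<-Add2 // r0:Add1,r1:Add2,r2:Mul2,r3:6
cycle 5: CDB Mul1=12; issue SUB r1<-Add3 // r0:Add1,r1:Add3,r2:Mul2,r3:6
cycle 6: stall // r0:Add1,r1:Add3,r2:Mul2,r3:6
cycle 7: CDB Add1=-10; issue ADD r2<-Add1 // r0:-10,r1:Add3,r2:Add1,r3:6
cycle 8: CDB Mul2=12; stall // r0:-10,r1:Add3,r2:Add1,r3:6
cycle 9: stall // r0:-10,r1:Add3,r2:Add1,r3:6
cycle 10: CDB Add2=14; issue SUB r1<-Add2 // r0:-10,r1:Add2,r2:Add1,r3:6
cycle 11: - // r0:-10,r1:Add2,r2:Add1,r3:6
cycle 12: CDB Add3=8 // r0:-10,r1:Add2,r2:Add1,r3:6
cycle 13: - // r0:-10,r1:Add2,r2:Add1,r3:6
cycle 14: CDB Add1=14 // r0:-10,r1:Add2,r2:14,r3:6

STATUS = VALUE 14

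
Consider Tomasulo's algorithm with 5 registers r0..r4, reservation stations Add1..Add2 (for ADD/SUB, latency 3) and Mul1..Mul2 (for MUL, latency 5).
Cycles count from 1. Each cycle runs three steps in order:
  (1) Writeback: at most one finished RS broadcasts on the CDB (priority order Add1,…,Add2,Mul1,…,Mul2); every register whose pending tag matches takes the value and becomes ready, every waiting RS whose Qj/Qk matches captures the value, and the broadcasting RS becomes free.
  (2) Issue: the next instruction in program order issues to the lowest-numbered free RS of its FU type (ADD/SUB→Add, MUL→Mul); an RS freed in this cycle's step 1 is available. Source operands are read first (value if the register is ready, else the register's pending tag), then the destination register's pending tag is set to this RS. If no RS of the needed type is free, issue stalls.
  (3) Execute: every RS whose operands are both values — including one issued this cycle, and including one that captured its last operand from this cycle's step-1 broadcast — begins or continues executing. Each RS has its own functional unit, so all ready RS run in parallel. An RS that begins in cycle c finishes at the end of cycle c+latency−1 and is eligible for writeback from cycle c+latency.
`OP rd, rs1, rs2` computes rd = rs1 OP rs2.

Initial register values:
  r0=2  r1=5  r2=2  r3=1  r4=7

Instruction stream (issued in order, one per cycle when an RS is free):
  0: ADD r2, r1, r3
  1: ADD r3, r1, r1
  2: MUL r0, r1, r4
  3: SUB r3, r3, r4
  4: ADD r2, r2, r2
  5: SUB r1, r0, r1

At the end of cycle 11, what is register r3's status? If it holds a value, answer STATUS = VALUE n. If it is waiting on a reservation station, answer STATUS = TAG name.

STATUS = VALUE 3

  c1: issue ADD r2<-Add1  regs: r0:2,r1:5,r2:Add1,r3:1,r4:7
  c2: issue ADD r3<-Add2  regs: r0:2,r1:5,r2:Add1,r3:Add2,r4:7
  c3: issue MUL r0<-Mul1  regs: r0:Mul1,r1:5,r2:Add1,r3:Add2,r4:7
  c4: CDB Add1=6; issue SUB r3<-Add1  regs: r0:Mul1,r1:5,r2:6,r3:Add1,r4:7
  c5: CDB Add2=10; issue ADD r2<-Add2  regs: r0:Mul1,r1:5,r2:Add2,r3:Add1,r4:7
  c6: stall  regs: r0:Mul1,r1:5,r2:Add2,r3:Add1,r4:7
  c7: stall  regs: r0:Mul1,r1:5,r2:Add2,r3:Add1,r4:7
  c8: CDB Add1=3; issue SUB r1<-Add1  regs: r0:Mul1,r1:Add1,r2:Add2,r3:3,r4:7
  c9: CDB Add2=12  regs: r0:Mul1,r1:Add1,r2:12,r3:3,r4:7
  c10: CDB Mul1=35  regs: r0:35,r1:Add1,r2:12,r3:3,r4:7
  c11: -  regs: r0:35,r1:Add1,r2:12,r3:3,r4:7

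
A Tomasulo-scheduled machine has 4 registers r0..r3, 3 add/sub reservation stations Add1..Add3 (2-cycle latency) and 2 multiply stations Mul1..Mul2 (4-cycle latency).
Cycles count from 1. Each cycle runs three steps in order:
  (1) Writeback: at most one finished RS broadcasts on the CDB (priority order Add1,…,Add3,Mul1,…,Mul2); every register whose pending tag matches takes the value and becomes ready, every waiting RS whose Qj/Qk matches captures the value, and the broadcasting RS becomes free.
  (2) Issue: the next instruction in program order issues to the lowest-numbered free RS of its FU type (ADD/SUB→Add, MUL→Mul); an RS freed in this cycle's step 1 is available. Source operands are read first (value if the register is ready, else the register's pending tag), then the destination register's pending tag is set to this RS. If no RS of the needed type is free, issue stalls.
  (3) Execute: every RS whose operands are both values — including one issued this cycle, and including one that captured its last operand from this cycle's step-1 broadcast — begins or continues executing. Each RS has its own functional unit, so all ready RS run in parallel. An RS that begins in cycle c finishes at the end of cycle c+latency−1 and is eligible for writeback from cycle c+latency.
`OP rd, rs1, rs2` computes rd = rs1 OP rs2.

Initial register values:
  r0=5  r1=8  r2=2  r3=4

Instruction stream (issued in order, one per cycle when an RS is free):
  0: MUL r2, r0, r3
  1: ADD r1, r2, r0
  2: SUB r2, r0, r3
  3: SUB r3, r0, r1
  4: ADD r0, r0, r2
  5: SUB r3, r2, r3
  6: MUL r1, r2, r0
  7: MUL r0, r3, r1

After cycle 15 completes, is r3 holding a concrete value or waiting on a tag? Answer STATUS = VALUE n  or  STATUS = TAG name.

c1: issue MUL r2<-Mul1 | r0:5,r1:8,r2:Mul1,r3:4
c2: issue ADD r1<-Add1 | r0:5,r1:Add1,r2:Mul1,r3:4
c3: issue SUB r2<-Add2 | r0:5,r1:Add1,r2:Add2,r3:4
c4: issue SUB r3<-Add3 | r0:5,r1:Add1,r2:Add2,r3:Add3
c5: CDB Add2=1; issue ADD r0<-Add2 | r0:Add2,r1:Add1,r2:1,r3:Add3
c6: CDB Mul1=20; stall | r0:Add2,r1:Add1,r2:1,r3:Add3
c7: CDB Add2=6; issue SUB r3<-Add2 | r0:6,r1:Add1,r2:1,r3:Add2
c8: CDB Add1=25; issue MUL r1<-Mul1 | r0:6,r1:Mul1,r2:1,r3:Add2
c9: issue MUL r0<-Mul2 | r0:Mul2,r1:Mul1,r2:1,r3:Add2
c10: CDB Add3=-20 | r0:Mul2,r1:Mul1,r2:1,r3:Add2
c11: - | r0:Mul2,r1:Mul1,r2:1,r3:Add2
c12: CDB Add2=21 | r0:Mul2,r1:Mul1,r2:1,r3:21
c13: CDB Mul1=6 | r0:Mul2,r1:6,r2:1,r3:21
c14: - | r0:Mul2,r1:6,r2:1,r3:21
c15: - | r0:Mul2,r1:6,r2:1,r3:21

STATUS = VALUE 21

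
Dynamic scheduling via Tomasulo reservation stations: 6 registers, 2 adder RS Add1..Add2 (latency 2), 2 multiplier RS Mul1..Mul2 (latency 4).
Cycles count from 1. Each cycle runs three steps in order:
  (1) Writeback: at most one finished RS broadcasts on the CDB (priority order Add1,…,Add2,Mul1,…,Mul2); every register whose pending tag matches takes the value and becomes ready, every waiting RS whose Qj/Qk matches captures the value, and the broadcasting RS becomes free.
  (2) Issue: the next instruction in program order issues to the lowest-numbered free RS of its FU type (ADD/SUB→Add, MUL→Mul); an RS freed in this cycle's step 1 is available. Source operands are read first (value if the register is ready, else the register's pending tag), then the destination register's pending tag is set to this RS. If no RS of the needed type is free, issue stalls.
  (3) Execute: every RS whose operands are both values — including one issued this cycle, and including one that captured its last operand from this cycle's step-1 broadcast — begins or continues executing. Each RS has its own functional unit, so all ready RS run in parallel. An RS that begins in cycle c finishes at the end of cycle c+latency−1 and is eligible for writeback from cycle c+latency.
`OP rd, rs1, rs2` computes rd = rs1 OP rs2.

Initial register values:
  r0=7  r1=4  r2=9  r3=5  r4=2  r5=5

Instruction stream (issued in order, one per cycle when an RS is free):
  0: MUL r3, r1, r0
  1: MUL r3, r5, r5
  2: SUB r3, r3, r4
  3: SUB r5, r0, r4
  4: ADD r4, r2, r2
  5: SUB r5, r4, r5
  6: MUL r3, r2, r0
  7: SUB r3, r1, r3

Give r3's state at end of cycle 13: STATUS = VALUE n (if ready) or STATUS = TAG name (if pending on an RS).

STATUS = TAG Add1

  c1: issue MUL r3<-Mul1  regs: r0:7,r1:4,r2:9,r3:Mul1,r4:2,r5:5
  c2: issue MUL r3<-Mul2  regs: r0:7,r1:4,r2:9,r3:Mul2,r4:2,r5:5
  c3: issue SUB r3<-Add1  regs: r0:7,r1:4,r2:9,r3:Add1,r4:2,r5:5
  c4: issue SUB r5<-Add2  regs: r0:7,r1:4,r2:9,r3:Add1,r4:2,r5:Add2
  c5: CDB Mul1=28; stall  regs: r0:7,r1:4,r2:9,r3:Add1,r4:2,r5:Add2
  c6: CDB Add2=5; issue ADD r4<-Add2  regs: r0:7,r1:4,r2:9,r3:Add1,r4:Add2,r5:5
  c7: CDB Mul2=25; stall  regs: r0:7,r1:4,r2:9,r3:Add1,r4:Add2,r5:5
  c8: CDB Add2=18; issue SUB r5<-Add2  regs: r0:7,r1:4,r2:9,r3:Add1,r4:18,r5:Add2
  c9: CDB Add1=23; issue MUL r3<-Mul1  regs: r0:7,r1:4,r2:9,r3:Mul1,r4:18,r5:Add2
  c10: CDB Add2=13; issue SUB r3<-Add1  regs: r0:7,r1:4,r2:9,r3:Add1,r4:18,r5:13
  c11: -  regs: r0:7,r1:4,r2:9,r3:Add1,r4:18,r5:13
  c12: -  regs: r0:7,r1:4,r2:9,r3:Add1,r4:18,r5:13
  c13: CDB Mul1=63  regs: r0:7,r1:4,r2:9,r3:Add1,r4:18,r5:13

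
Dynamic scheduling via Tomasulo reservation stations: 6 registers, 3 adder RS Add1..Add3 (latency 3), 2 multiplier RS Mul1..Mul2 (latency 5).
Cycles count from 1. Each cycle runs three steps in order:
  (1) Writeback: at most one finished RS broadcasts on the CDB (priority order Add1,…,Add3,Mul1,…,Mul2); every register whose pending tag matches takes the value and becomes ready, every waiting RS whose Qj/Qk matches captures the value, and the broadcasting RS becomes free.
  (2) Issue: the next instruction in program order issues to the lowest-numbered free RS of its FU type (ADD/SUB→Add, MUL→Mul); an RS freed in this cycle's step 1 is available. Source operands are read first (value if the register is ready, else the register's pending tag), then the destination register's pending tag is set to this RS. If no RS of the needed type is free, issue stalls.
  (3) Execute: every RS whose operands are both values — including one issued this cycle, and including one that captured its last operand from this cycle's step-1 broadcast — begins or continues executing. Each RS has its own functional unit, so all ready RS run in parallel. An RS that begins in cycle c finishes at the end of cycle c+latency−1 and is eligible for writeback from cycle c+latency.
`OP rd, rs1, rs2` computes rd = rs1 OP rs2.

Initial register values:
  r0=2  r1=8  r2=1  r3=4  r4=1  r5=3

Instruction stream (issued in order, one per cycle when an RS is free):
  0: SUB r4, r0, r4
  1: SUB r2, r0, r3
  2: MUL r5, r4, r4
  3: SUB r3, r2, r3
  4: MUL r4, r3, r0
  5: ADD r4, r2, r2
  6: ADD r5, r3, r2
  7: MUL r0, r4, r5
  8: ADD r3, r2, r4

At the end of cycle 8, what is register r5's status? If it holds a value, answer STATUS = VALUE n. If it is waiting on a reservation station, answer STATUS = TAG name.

STATUS = TAG Add3

c1: issue SUB r4<-Add1 | r0:2,r1:8,r2:1,r3:4,r4:Add1,r5:3
c2: issue SUB r2<-Add2 | r0:2,r1:8,r2:Add2,r3:4,r4:Add1,r5:3
c3: issue MUL r5<-Mul1 | r0:2,r1:8,r2:Add2,r3:4,r4:Add1,r5:Mul1
c4: CDB Add1=1; issue SUB r3<-Add1 | r0:2,r1:8,r2:Add2,r3:Add1,r4:1,r5:Mul1
c5: CDB Add2=-2; issue MUL r4<-Mul2 | r0:2,r1:8,r2:-2,r3:Add1,r4:Mul2,r5:Mul1
c6: issue ADD r4<-Add2 | r0:2,r1:8,r2:-2,r3:Add1,r4:Add2,r5:Mul1
c7: issue ADD r5<-Add3 | r0:2,r1:8,r2:-2,r3:Add1,r4:Add2,r5:Add3
c8: CDB Add1=-6; stall | r0:2,r1:8,r2:-2,r3:-6,r4:Add2,r5:Add3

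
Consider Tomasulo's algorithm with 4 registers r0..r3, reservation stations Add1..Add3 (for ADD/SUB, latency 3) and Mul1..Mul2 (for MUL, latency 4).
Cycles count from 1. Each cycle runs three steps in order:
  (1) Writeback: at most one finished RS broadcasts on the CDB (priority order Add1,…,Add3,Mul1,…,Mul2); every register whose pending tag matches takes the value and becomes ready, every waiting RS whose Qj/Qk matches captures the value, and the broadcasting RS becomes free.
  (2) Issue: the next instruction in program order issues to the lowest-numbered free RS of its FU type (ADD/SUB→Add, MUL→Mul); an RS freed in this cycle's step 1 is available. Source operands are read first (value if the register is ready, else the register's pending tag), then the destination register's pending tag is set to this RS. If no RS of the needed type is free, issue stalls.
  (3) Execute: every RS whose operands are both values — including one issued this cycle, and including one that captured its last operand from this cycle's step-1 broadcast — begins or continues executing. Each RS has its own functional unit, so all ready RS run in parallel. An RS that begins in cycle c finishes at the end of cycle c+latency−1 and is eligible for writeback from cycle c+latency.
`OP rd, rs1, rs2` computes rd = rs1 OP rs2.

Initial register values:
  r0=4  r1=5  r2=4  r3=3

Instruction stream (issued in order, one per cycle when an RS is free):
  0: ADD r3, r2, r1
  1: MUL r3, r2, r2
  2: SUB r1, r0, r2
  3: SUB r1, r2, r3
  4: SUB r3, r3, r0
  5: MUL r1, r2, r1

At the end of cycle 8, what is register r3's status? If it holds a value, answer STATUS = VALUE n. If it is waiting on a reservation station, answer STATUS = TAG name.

STATUS = TAG Add3

  c1: issue ADD r3<-Add1  regs: r0:4,r1:5,r2:4,r3:Add1
  c2: issue MUL r3<-Mul1  regs: r0:4,r1:5,r2:4,r3:Mul1
  c3: issue SUB r1<-Add2  regs: r0:4,r1:Add2,r2:4,r3:Mul1
  c4: CDB Add1=9; issue SUB r1<-Add1  regs: r0:4,r1:Add1,r2:4,r3:Mul1
  c5: issue SUB r3<-Add3  regs: r0:4,r1:Add1,r2:4,r3:Add3
  c6: CDB Add2=0; issue MUL r1<-Mul2  regs: r0:4,r1:Mul2,r2:4,r3:Add3
  c7: CDB Mul1=16  regs: r0:4,r1:Mul2,r2:4,r3:Add3
  c8: -  regs: r0:4,r1:Mul2,r2:4,r3:Add3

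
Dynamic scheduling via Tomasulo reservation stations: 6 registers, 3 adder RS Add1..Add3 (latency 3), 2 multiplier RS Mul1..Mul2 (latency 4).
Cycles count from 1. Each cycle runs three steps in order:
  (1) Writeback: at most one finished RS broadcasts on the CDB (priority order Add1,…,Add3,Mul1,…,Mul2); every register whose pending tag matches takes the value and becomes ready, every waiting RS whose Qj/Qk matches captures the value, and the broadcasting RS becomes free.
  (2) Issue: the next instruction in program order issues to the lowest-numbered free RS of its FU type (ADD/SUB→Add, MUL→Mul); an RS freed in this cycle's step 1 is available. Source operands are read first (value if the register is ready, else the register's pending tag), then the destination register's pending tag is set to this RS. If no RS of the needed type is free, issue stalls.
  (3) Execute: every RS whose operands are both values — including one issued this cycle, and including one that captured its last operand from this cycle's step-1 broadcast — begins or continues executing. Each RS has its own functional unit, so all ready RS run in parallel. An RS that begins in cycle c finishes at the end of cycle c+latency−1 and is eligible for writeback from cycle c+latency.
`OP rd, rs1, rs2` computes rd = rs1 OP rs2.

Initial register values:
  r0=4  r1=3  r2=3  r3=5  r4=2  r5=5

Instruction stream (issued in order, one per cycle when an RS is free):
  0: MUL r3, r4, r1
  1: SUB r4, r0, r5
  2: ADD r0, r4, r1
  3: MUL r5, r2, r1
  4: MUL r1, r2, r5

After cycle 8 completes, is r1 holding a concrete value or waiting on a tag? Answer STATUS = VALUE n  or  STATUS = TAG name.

  c1: issue MUL r3<-Mul1  regs: r0:4,r1:3,r2:3,r3:Mul1,r4:2,r5:5
  c2: issue SUB r4<-Add1  regs: r0:4,r1:3,r2:3,r3:Mul1,r4:Add1,r5:5
  c3: issue ADD r0<-Add2  regs: r0:Add2,r1:3,r2:3,r3:Mul1,r4:Add1,r5:5
  c4: issue MUL r5<-Mul2  regs: r0:Add2,r1:3,r2:3,r3:Mul1,r4:Add1,r5:Mul2
  c5: CDB Add1=-1; stall  regs: r0:Add2,r1:3,r2:3,r3:Mul1,r4:-1,r5:Mul2
  c6: CDB Mul1=6; issue MUL r1<-Mul1  regs: r0:Add2,r1:Mul1,r2:3,r3:6,r4:-1,r5:Mul2
  c7: -  regs: r0:Add2,r1:Mul1,r2:3,r3:6,r4:-1,r5:Mul2
  c8: CDB Add2=2  regs: r0:2,r1:Mul1,r2:3,r3:6,r4:-1,r5:Mul2

STATUS = TAG Mul1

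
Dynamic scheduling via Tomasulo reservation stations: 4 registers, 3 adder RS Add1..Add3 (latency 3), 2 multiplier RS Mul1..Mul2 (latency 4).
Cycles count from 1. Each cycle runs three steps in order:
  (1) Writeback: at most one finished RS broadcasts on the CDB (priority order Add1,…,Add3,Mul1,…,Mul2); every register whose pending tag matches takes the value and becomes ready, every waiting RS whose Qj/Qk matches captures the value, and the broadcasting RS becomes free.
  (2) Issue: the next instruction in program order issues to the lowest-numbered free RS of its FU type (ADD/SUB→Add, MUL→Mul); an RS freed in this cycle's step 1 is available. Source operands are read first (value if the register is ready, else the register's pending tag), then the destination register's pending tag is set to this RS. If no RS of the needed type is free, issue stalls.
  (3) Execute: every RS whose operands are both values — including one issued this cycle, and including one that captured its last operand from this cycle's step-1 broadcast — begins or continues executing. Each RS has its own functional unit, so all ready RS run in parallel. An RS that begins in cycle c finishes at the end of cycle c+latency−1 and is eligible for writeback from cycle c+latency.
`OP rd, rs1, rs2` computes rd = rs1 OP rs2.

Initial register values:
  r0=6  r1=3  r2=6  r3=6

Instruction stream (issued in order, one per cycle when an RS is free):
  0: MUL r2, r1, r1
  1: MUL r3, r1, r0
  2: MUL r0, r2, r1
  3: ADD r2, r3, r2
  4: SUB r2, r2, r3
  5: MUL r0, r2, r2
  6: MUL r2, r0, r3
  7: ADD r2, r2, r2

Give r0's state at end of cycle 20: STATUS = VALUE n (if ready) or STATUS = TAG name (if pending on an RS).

  c1: issue MUL r2<-Mul1  regs: r0:6,r1:3,r2:Mul1,r3:6
  c2: issue MUL r3<-Mul2  regs: r0:6,r1:3,r2:Mul1,r3:Mul2
  c3: stall  regs: r0:6,r1:3,r2:Mul1,r3:Mul2
  c4: stall  regs: r0:6,r1:3,r2:Mul1,r3:Mul2
  c5: CDB Mul1=9; issue MUL r0<-Mul1  regs: r0:Mul1,r1:3,r2:9,r3:Mul2
  c6: CDB Mul2=18; issue ADD r2<-Add1  regs: r0:Mul1,r1:3,r2:Add1,r3:18
  c7: issue SUB r2<-Add2  regs: r0:Mul1,r1:3,r2:Add2,r3:18
  c8: issue MUL r0<-Mul2  regs: r0:Mul2,r1:3,r2:Add2,r3:18
  c9: CDB Add1=27; stall  regs: r0:Mul2,r1:3,r2:Add2,r3:18
  c10: CDB Mul1=27; issue MUL r2<-Mul1  regs: r0:Mul2,r1:3,r2:Mul1,r3:18
  c11: issue ADD r2<-Add1  regs: r0:Mul2,r1:3,r2:Add1,r3:18
  c12: CDB Add2=9  regs: r0:Mul2,r1:3,r2:Add1,r3:18
  c13: -  regs: r0:Mul2,r1:3,r2:Add1,r3:18
  c14: -  regs: r0:Mul2,r1:3,r2:Add1,r3:18
  c15: -  regs: r0:Mul2,r1:3,r2:Add1,r3:18
  c16: CDB Mul2=81  regs: r0:81,r1:3,r2:Add1,r3:18
  c17: -  regs: r0:81,r1:3,r2:Add1,r3:18
  c18: -  regs: r0:81,r1:3,r2:Add1,r3:18
  c19: -  regs: r0:81,r1:3,r2:Add1,r3:18
  c20: CDB Mul1=1458  regs: r0:81,r1:3,r2:Add1,r3:18

STATUS = VALUE 81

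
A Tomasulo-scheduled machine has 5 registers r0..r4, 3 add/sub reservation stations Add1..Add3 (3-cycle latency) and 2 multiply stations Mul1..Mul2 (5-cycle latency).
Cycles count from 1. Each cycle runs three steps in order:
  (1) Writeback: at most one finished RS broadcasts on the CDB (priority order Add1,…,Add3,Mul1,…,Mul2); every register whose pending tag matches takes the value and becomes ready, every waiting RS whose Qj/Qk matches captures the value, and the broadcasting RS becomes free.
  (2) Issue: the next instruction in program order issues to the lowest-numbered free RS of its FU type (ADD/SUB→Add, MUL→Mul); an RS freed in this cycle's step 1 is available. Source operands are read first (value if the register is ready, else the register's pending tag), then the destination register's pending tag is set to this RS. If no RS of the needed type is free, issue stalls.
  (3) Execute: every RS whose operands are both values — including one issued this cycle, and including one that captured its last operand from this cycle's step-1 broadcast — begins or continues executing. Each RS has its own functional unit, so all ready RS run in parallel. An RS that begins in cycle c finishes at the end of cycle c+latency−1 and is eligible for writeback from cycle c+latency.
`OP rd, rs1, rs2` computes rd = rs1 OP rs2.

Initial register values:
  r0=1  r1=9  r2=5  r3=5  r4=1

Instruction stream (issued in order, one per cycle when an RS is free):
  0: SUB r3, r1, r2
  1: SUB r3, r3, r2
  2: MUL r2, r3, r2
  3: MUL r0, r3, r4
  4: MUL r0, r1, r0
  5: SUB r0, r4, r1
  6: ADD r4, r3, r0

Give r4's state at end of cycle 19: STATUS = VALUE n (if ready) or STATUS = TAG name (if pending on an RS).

STATUS = VALUE -9

c1: issue SUB r3<-Add1 | r0:1,r1:9,r2:5,r3:Add1,r4:1
c2: issue SUB r3<-Add2 | r0:1,r1:9,r2:5,r3:Add2,r4:1
c3: issue MUL r2<-Mul1 | r0:1,r1:9,r2:Mul1,r3:Add2,r4:1
c4: CDB Add1=4; issue MUL r0<-Mul2 | r0:Mul2,r1:9,r2:Mul1,r3:Add2,r4:1
c5: stall | r0:Mul2,r1:9,r2:Mul1,r3:Add2,r4:1
c6: stall | r0:Mul2,r1:9,r2:Mul1,r3:Add2,r4:1
c7: CDB Add2=-1; stall | r0:Mul2,r1:9,r2:Mul1,r3:-1,r4:1
c8: stall | r0:Mul2,r1:9,r2:Mul1,r3:-1,r4:1
c9: stall | r0:Mul2,r1:9,r2:Mul1,r3:-1,r4:1
c10: stall | r0:Mul2,r1:9,r2:Mul1,r3:-1,r4:1
c11: stall | r0:Mul2,r1:9,r2:Mul1,r3:-1,r4:1
c12: CDB Mul1=-5; issue MUL r0<-Mul1 | r0:Mul1,r1:9,r2:-5,r3:-1,r4:1
c13: CDB Mul2=-1; issue SUB r0<-Add1 | r0:Add1,r1:9,r2:-5,r3:-1,r4:1
c14: issue ADD r4<-Add2 | r0:Add1,r1:9,r2:-5,r3:-1,r4:Add2
c15: - | r0:Add1,r1:9,r2:-5,r3:-1,r4:Add2
c16: CDB Add1=-8 | r0:-8,r1:9,r2:-5,r3:-1,r4:Add2
c17: - | r0:-8,r1:9,r2:-5,r3:-1,r4:Add2
c18: CDB Mul1=-9 | r0:-8,r1:9,r2:-5,r3:-1,r4:Add2
c19: CDB Add2=-9 | r0:-8,r1:9,r2:-5,r3:-1,r4:-9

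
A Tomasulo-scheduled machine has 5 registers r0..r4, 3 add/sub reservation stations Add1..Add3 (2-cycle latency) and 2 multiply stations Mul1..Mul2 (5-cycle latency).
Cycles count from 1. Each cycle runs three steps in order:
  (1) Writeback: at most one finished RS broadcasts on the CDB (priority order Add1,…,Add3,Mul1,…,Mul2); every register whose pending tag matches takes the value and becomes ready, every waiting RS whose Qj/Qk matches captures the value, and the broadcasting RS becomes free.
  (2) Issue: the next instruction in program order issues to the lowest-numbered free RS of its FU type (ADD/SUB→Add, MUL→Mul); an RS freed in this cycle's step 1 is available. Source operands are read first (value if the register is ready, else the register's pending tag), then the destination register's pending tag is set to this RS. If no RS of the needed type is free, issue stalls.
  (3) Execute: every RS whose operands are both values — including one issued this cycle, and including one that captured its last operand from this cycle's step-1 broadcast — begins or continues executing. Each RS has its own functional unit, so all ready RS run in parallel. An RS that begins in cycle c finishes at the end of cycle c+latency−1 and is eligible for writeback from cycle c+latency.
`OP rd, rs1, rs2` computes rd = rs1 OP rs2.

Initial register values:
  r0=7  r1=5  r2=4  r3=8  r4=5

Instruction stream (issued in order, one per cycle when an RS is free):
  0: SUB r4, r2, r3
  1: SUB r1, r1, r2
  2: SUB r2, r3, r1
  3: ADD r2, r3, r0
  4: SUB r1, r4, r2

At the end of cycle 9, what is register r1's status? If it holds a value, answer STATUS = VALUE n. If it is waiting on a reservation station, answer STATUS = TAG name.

STATUS = VALUE -19

cycle 1: issue SUB r4<-Add1 // r0:7,r1:5,r2:4,r3:8,r4:Add1
cycle 2: issue SUB r1<-Add2 // r0:7,r1:Add2,r2:4,r3:8,r4:Add1
cycle 3: CDB Add1=-4; issue SUB r2<-Add1 // r0:7,r1:Add2,r2:Add1,r3:8,r4:-4
cycle 4: CDB Add2=1; issue ADD r2<-Add2 // r0:7,r1:1,r2:Add2,r3:8,r4:-4
cycle 5: issue SUB r1<-Add3 // r0:7,r1:Add3,r2:Add2,r3:8,r4:-4
cycle 6: CDB Add1=7 // r0:7,r1:Add3,r2:Add2,r3:8,r4:-4
cycle 7: CDB Add2=15 // r0:7,r1:Add3,r2:15,r3:8,r4:-4
cycle 8: - // r0:7,r1:Add3,r2:15,r3:8,r4:-4
cycle 9: CDB Add3=-19 // r0:7,r1:-19,r2:15,r3:8,r4:-4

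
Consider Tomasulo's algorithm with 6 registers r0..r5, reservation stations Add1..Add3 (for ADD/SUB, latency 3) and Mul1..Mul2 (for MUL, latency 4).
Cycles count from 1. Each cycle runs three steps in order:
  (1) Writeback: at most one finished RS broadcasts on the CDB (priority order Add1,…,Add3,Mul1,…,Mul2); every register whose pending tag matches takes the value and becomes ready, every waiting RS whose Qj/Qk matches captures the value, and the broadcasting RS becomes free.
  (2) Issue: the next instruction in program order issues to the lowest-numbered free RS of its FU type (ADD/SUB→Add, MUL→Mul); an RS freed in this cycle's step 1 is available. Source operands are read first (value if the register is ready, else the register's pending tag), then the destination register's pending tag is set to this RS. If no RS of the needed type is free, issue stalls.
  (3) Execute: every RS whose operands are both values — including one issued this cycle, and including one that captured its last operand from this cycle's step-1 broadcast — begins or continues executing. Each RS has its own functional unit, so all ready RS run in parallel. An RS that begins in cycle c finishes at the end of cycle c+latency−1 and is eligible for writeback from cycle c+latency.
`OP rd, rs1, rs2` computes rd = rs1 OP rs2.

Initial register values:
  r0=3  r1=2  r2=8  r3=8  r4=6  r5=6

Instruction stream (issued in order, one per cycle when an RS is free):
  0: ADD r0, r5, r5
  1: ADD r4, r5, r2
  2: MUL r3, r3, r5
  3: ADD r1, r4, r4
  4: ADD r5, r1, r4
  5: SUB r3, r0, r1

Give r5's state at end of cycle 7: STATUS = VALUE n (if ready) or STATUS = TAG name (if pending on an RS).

  c1: issue ADD r0<-Add1  regs: r0:Add1,r1:2,r2:8,r3:8,r4:6,r5:6
  c2: issue ADD r4<-Add2  regs: r0:Add1,r1:2,r2:8,r3:8,r4:Add2,r5:6
  c3: issue MUL r3<-Mul1  regs: r0:Add1,r1:2,r2:8,r3:Mul1,r4:Add2,r5:6
  c4: CDB Add1=12; issue ADD r1<-Add1  regs: r0:12,r1:Add1,r2:8,r3:Mul1,r4:Add2,r5:6
  c5: CDB Add2=14; issue ADD r5<-Add2  regs: r0:12,r1:Add1,r2:8,r3:Mul1,r4:14,r5:Add2
  c6: issue SUB r3<-Add3  regs: r0:12,r1:Add1,r2:8,r3:Add3,r4:14,r5:Add2
  c7: CDB Mul1=48  regs: r0:12,r1:Add1,r2:8,r3:Add3,r4:14,r5:Add2

STATUS = TAG Add2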